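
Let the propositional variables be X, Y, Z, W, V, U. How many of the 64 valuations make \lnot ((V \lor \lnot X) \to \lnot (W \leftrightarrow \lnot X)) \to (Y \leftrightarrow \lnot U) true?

Initial set: {T (\lnot ((V \lor \lnot X) \to \lnot (W \leftrightarrow \lnot X)) \to (Y \leftrightarrow \lnot U))}.
T (\lnot ((V \lor \lnot X) \to \lnot (W \leftrightarrow \lnot X)) \to (Y \leftrightarrow \lnot U)): β-rule — branch into F \lnot ((V \lor \lnot X) \to \lnot (W \leftrightarrow \lnot X))  //  T (Y \leftrightarrow \lnot U).
  branch 1 (add F \lnot ((V \lor \lnot X) \to \lnot (W \leftrightarrow \lnot X))):
    F \lnot ((V \lor \lnot X) \to \lnot (W \leftrightarrow \lnot X)): β-rule — branch into F (V \lor \lnot X)  //  T \lnot (W \leftrightarrow \lnot X).
      branch 1.1 (add F (V \lor \lnot X)):
        F (V \lor \lnot X): α-rule — add F V, F \lnot X.
        ○ open, literals {V=false, X=true}.
      branch 1.2 (add T \lnot (W \leftrightarrow \lnot X)):
        T \lnot (W \leftrightarrow \lnot X): β-rule — branch into T W, F \lnot X  //  F W, T \lnot X.
          branch 1.2.1 (add T W, F \lnot X):
            ○ open, literals {W=true, X=true}.
          branch 1.2.2 (add F W, T \lnot X):
            ○ open, literals {W=false, X=false}.
  branch 2 (add T (Y \leftrightarrow \lnot U)):
    T (Y \leftrightarrow \lnot U): β-rule — branch into T Y, T \lnot U  //  F Y, F \lnot U.
      branch 2.1 (add T Y, T \lnot U):
        ○ open, literals {U=false, Y=true}.
      branch 2.2 (add F Y, F \lnot U):
        ○ open, literals {U=true, Y=false}.
0 branches closed, 5 open.
Each open branch fixes some atoms; the unmentioned ones are free. Counting distinct full assignments: branch {V=false, X=true} (Y, Z, W, U) contributes 16 new; branch {W=true, X=true} (Y, Z, V, U) contributes 8 new; branch {W=false, X=false} (Y, Z, V, U) contributes 16 new; branch {U=false, Y=true} (X, Z, W, V) contributes 6 new; branch {U=true, Y=false} (X, Z, W, V) contributes 6 new. Total: 52.

52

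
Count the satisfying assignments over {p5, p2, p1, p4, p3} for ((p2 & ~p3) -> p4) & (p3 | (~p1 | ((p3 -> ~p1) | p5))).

Initial set: {T (((p2 & ~p3) -> p4) & (p3 | (~p1 | ((p3 -> ~p1) | p5))))}.
T (((p2 & ~p3) -> p4) & (p3 | (~p1 | ((p3 -> ~p1) | p5)))): α-rule — add T ((p2 & ~p3) -> p4), T (p3 | (~p1 | ((p3 -> ~p1) | p5))).
T ((p2 & ~p3) -> p4): β-rule — branch into F (p2 & ~p3)  //  T p4.
  branch 1 (add F (p2 & ~p3)):
    T (p3 | (~p1 | ((p3 -> ~p1) | p5))): β-rule — branch into T p3  //  T (~p1 | ((p3 -> ~p1) | p5)).
      branch 1.1 (add T p3):
        F (p2 & ~p3): β-rule — branch into F p2  //  F ~p3.
          branch 1.1.1 (add F p2):
            ○ open, literals {p2=0, p3=1}.
          branch 1.1.2 (add F ~p3):
            ○ open, literals {p3=1}.
      branch 1.2 (add T (~p1 | ((p3 -> ~p1) | p5))):
        F (p2 & ~p3): β-rule — branch into F p2  //  F ~p3.
          branch 1.2.1 (add F p2):
            T (~p1 | ((p3 -> ~p1) | p5)): β-rule — branch into T ~p1  //  T ((p3 -> ~p1) | p5).
              branch 1.2.1.1 (add T ~p1):
                ○ open, literals {p1=0, p2=0}.
              branch 1.2.1.2 (add T ((p3 -> ~p1) | p5)):
                T ((p3 -> ~p1) | p5): β-rule — branch into T (p3 -> ~p1)  //  T p5.
                  branch 1.2.1.2.1 (add T (p3 -> ~p1)):
                    T (p3 -> ~p1): β-rule — branch into F p3  //  T ~p1.
                      branch 1.2.1.2.1.1 (add F p3):
                        ○ open, literals {p2=0, p3=0}.
                      branch 1.2.1.2.1.2 (add T ~p1):
                        ○ open, literals {p1=0, p2=0}.
                  branch 1.2.1.2.2 (add T p5):
                    ○ open, literals {p2=0, p5=1}.
          branch 1.2.2 (add F ~p3):
            T (~p1 | ((p3 -> ~p1) | p5)): β-rule — branch into T ~p1  //  T ((p3 -> ~p1) | p5).
              branch 1.2.2.1 (add T ~p1):
                ○ open, literals {p1=0, p3=1}.
              branch 1.2.2.2 (add T ((p3 -> ~p1) | p5)):
                T ((p3 -> ~p1) | p5): β-rule — branch into T (p3 -> ~p1)  //  T p5.
                  branch 1.2.2.2.1 (add T (p3 -> ~p1)):
                    T (p3 -> ~p1): β-rule — branch into F p3  //  T ~p1.
                      branch 1.2.2.2.1.1 (add F p3):
                        × closes — contains both p3 and ~p3.
                      branch 1.2.2.2.1.2 (add T ~p1):
                        ○ open, literals {p1=0, p3=1}.
                  branch 1.2.2.2.2 (add T p5):
                    ○ open, literals {p3=1, p5=1}.
  branch 2 (add T p4):
    T (p3 | (~p1 | ((p3 -> ~p1) | p5))): β-rule — branch into T p3  //  T (~p1 | ((p3 -> ~p1) | p5)).
      branch 2.1 (add T p3):
        ○ open, literals {p3=1, p4=1}.
      branch 2.2 (add T (~p1 | ((p3 -> ~p1) | p5))):
        T (~p1 | ((p3 -> ~p1) | p5)): β-rule — branch into T ~p1  //  T ((p3 -> ~p1) | p5).
          branch 2.2.1 (add T ~p1):
            ○ open, literals {p1=0, p4=1}.
          branch 2.2.2 (add T ((p3 -> ~p1) | p5)):
            T ((p3 -> ~p1) | p5): β-rule — branch into T (p3 -> ~p1)  //  T p5.
              branch 2.2.2.1 (add T (p3 -> ~p1)):
                T (p3 -> ~p1): β-rule — branch into F p3  //  T ~p1.
                  branch 2.2.2.1.1 (add F p3):
                    ○ open, literals {p3=0, p4=1}.
                  branch 2.2.2.1.2 (add T ~p1):
                    ○ open, literals {p1=0, p4=1}.
              branch 2.2.2.2 (add T p5):
                ○ open, literals {p4=1, p5=1}.
1 branch closed, 14 open.
Each open branch fixes some atoms; the unmentioned ones are free. Counting distinct full assignments: branch {p2=0, p3=1} (p5, p1, p4) contributes 8 new; branch {p3=1} (p5, p2, p1, p4) contributes 8 new; branch {p1=0, p2=0} (p5, p4, p3) contributes 4 new; branch {p2=0, p3=0} (p5, p1, p4) contributes 4 new; branch {p1=0, p2=0} (p5, p4, p3) contributes 0 new; branch {p2=0, p5=1} (p1, p4, p3) contributes 0 new; branch {p1=0, p3=1} (p5, p2, p4) contributes 0 new; branch {p1=0, p3=1} (p5, p2, p4) contributes 0 new; branch {p3=1, p5=1} (p2, p1, p4) contributes 0 new; branch {p3=1, p4=1} (p5, p2, p1) contributes 0 new; branch {p1=0, p4=1} (p5, p2, p3) contributes 2 new; branch {p3=0, p4=1} (p5, p2, p1) contributes 2 new; branch {p1=0, p4=1} (p5, p2, p3) contributes 0 new; branch {p4=1, p5=1} (p2, p1, p3) contributes 0 new. Total: 28.

28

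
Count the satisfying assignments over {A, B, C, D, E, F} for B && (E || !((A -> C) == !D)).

24

Initial set: {(B && (E || !((A -> C) == !D)))}.
(B && (E || !((A -> C) == !D))): α-rule — add B, (E || !((A -> C) == !D)).
(E || !((A -> C) == !D)): β-rule — branch into E  //  !((A -> C) == !D).
  branch 1 (add E):
    ○ open, literals {B=true, E=true}.
  branch 2 (add !((A -> C) == !D)):
    !((A -> C) == !D): β-rule — branch into (A -> C), !!D  //  !(A -> C), !D.
      branch 2.1 (add (A -> C), !!D):
        (A -> C): β-rule — branch into !A  //  C.
          branch 2.1.1 (add !A):
            ○ open, literals {A=false, B=true, D=true}.
          branch 2.1.2 (add C):
            ○ open, literals {B=true, C=true, D=true}.
      branch 2.2 (add !(A -> C), !D):
        !(A -> C): α-rule — add A, !C.
        ○ open, literals {A=true, B=true, C=false, D=false}.
0 branches closed, 4 open.
Each open branch fixes some atoms; the unmentioned ones are free. Counting distinct full assignments: branch {B=true, E=true} (A, C, D, F) contributes 16 new; branch {A=false, B=true, D=true} (C, E, F) contributes 4 new; branch {B=true, C=true, D=true} (A, E, F) contributes 2 new; branch {A=true, B=true, C=false, D=false} (E, F) contributes 2 new. Total: 24.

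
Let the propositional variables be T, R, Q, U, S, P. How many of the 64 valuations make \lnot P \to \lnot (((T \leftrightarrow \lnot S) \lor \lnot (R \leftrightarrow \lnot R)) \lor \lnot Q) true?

Initial set: {(\lnot P \to \lnot (((T \leftrightarrow \lnot S) \lor \lnot (R \leftrightarrow \lnot R)) \lor \lnot Q))}.
(\lnot P \to \lnot (((T \leftrightarrow \lnot S) \lor \lnot (R \leftrightarrow \lnot R)) \lor \lnot Q)): β-rule — branch into \lnot \lnot P  //  \lnot (((T \leftrightarrow \lnot S) \lor \lnot (R \leftrightarrow \lnot R)) \lor \lnot Q).
  branch 1 (add \lnot \lnot P):
    ○ open, literals {P=true}.
  branch 2 (add \lnot (((T \leftrightarrow \lnot S) \lor \lnot (R \leftrightarrow \lnot R)) \lor \lnot Q)):
    \lnot (((T \leftrightarrow \lnot S) \lor \lnot (R \leftrightarrow \lnot R)) \lor \lnot Q): α-rule — add \lnot ((T \leftrightarrow \lnot S) \lor \lnot (R \leftrightarrow \lnot R)), \lnot \lnot Q.
    \lnot ((T \leftrightarrow \lnot S) \lor \lnot (R \leftrightarrow \lnot R)): α-rule — add \lnot (T \leftrightarrow \lnot S), \lnot \lnot (R \leftrightarrow \lnot R).
    \lnot (T \leftrightarrow \lnot S): β-rule — branch into T, \lnot \lnot S  //  \lnot T, \lnot S.
      branch 2.1 (add T, \lnot \lnot S):
        \lnot \lnot (R \leftrightarrow \lnot R): β-rule — branch into R, \lnot R  //  \lnot R, \lnot \lnot R.
          branch 2.1.1 (add R, \lnot R):
            × closes — contains both R and \lnot R.
          branch 2.1.2 (add \lnot R, \lnot \lnot R):
            × closes — contains both R and \lnot R.
      branch 2.2 (add \lnot T, \lnot S):
        \lnot \lnot (R \leftrightarrow \lnot R): β-rule — branch into R, \lnot R  //  \lnot R, \lnot \lnot R.
          branch 2.2.1 (add R, \lnot R):
            × closes — contains both R and \lnot R.
          branch 2.2.2 (add \lnot R, \lnot \lnot R):
            × closes — contains both R and \lnot R.
4 branches closed, 1 open.
Each open branch fixes some atoms; the unmentioned ones are free. Counting distinct full assignments: branch {P=true} (T, R, Q, U, S) contributes 32 new. Total: 32.

32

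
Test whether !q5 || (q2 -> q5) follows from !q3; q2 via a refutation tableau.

Initial set: {T !q3; T q2; F (!q5 || (q2 -> q5))}.
F (!q5 || (q2 -> q5)): α-rule — add F !q5, F (q2 -> q5).
F (q2 -> q5): α-rule — add T q2, F q5.
× closes — contains both q5 and !q5.
All 1 branch closes.
Every branch closed, so the premises entail the conclusion.

Yes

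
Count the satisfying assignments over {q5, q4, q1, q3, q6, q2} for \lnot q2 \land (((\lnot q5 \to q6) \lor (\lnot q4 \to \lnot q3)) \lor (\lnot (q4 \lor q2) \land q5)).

Initial set: {(\lnot q2 \land (((\lnot q5 \to q6) \lor (\lnot q4 \to \lnot q3)) \lor (\lnot (q4 \lor q2) \land q5)))}.
(\lnot q2 \land (((\lnot q5 \to q6) \lor (\lnot q4 \to \lnot q3)) \lor (\lnot (q4 \lor q2) \land q5))): α-rule — add \lnot q2, (((\lnot q5 \to q6) \lor (\lnot q4 \to \lnot q3)) \lor (\lnot (q4 \lor q2) \land q5)).
(((\lnot q5 \to q6) \lor (\lnot q4 \to \lnot q3)) \lor (\lnot (q4 \lor q2) \land q5)): β-rule — branch into ((\lnot q5 \to q6) \lor (\lnot q4 \to \lnot q3))  //  (\lnot (q4 \lor q2) \land q5).
  branch 1 (add ((\lnot q5 \to q6) \lor (\lnot q4 \to \lnot q3))):
    ((\lnot q5 \to q6) \lor (\lnot q4 \to \lnot q3)): β-rule — branch into (\lnot q5 \to q6)  //  (\lnot q4 \to \lnot q3).
      branch 1.1 (add (\lnot q5 \to q6)):
        (\lnot q5 \to q6): β-rule — branch into \lnot \lnot q5  //  q6.
          branch 1.1.1 (add \lnot \lnot q5):
            ○ open, literals {q2=F, q5=T}.
          branch 1.1.2 (add q6):
            ○ open, literals {q2=F, q6=T}.
      branch 1.2 (add (\lnot q4 \to \lnot q3)):
        (\lnot q4 \to \lnot q3): β-rule — branch into \lnot \lnot q4  //  \lnot q3.
          branch 1.2.1 (add \lnot \lnot q4):
            ○ open, literals {q2=F, q4=T}.
          branch 1.2.2 (add \lnot q3):
            ○ open, literals {q2=F, q3=F}.
  branch 2 (add (\lnot (q4 \lor q2) \land q5)):
    (\lnot (q4 \lor q2) \land q5): α-rule — add \lnot (q4 \lor q2), q5.
    \lnot (q4 \lor q2): α-rule — add \lnot q4, \lnot q2.
    ○ open, literals {q2=F, q4=F, q5=T}.
0 branches closed, 5 open.
Each open branch fixes some atoms; the unmentioned ones are free. Counting distinct full assignments: branch {q2=F, q5=T} (q4, q1, q3, q6) contributes 16 new; branch {q2=F, q6=T} (q5, q4, q1, q3) contributes 8 new; branch {q2=F, q4=T} (q5, q1, q3, q6) contributes 4 new; branch {q2=F, q3=F} (q5, q4, q1, q6) contributes 2 new; branch {q2=F, q4=F, q5=T} (q1, q3, q6) contributes 0 new. Total: 30.

30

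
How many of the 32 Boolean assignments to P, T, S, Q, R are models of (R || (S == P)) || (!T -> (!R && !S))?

Initial set: {((R || (S == P)) || (!T -> (!R && !S)))}.
((R || (S == P)) || (!T -> (!R && !S))): β-rule — branch into (R || (S == P))  //  (!T -> (!R && !S)).
  branch 1 (add (R || (S == P))):
    (R || (S == P)): β-rule — branch into R  //  (S == P).
      branch 1.1 (add R):
        ○ open, literals {R=1}.
      branch 1.2 (add (S == P)):
        (S == P): β-rule — branch into S, P  //  !S, !P.
          branch 1.2.1 (add S, P):
            ○ open, literals {P=1, S=1}.
          branch 1.2.2 (add !S, !P):
            ○ open, literals {P=0, S=0}.
  branch 2 (add (!T -> (!R && !S))):
    (!T -> (!R && !S)): β-rule — branch into !!T  //  (!R && !S).
      branch 2.1 (add !!T):
        ○ open, literals {T=1}.
      branch 2.2 (add (!R && !S)):
        (!R && !S): α-rule — add !R, !S.
        ○ open, literals {R=0, S=0}.
0 branches closed, 5 open.
Each open branch fixes some atoms; the unmentioned ones are free. Counting distinct full assignments: branch {R=1} (P, T, S, Q) contributes 16 new; branch {P=1, S=1} (T, Q, R) contributes 4 new; branch {P=0, S=0} (T, Q, R) contributes 4 new; branch {T=1} (P, S, Q, R) contributes 4 new; branch {R=0, S=0} (P, T, Q) contributes 2 new. Total: 30.

30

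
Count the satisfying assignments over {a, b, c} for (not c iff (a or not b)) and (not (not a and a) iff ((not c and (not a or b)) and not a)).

1

Initial set: {T ((not c iff (a or not b)) and (not (not a and a) iff ((not c and (not a or b)) and not a)))}.
T ((not c iff (a or not b)) and (not (not a and a) iff ((not c and (not a or b)) and not a))): α-rule — add T (not c iff (a or not b)), T (not (not a and a) iff ((not c and (not a or b)) and not a)).
T (not c iff (a or not b)): β-rule — branch into T not c, T (a or not b)  //  F not c, F (a or not b).
  branch 1 (add T not c, T (a or not b)):
    T (not (not a and a) iff ((not c and (not a or b)) and not a)): β-rule — branch into T not (not a and a), T ((not c and (not a or b)) and not a)  //  F not (not a and a), F ((not c and (not a or b)) and not a).
      branch 1.1 (add T not (not a and a), T ((not c and (not a or b)) and not a)):
        T ((not c and (not a or b)) and not a): α-rule — add T (not c and (not a or b)), T not a.
        T (not c and (not a or b)): α-rule — add T not c, T (not a or b).
        T (a or not b): β-rule — branch into T a  //  T not b.
          branch 1.1.1 (add T a):
            × closes — contains both a and not a.
          branch 1.1.2 (add T not b):
            T not (not a and a): β-rule — branch into F not a  //  F a.
              branch 1.1.2.1 (add F not a):
                × closes — contains both a and not a.
              branch 1.1.2.2 (add F a):
                T (not a or b): β-rule — branch into T not a  //  T b.
                  branch 1.1.2.2.1 (add T not a):
                    ○ open, literals {a=F, b=F, c=F}.
                  branch 1.1.2.2.2 (add T b):
                    × closes — contains both b and not b.
      branch 1.2 (add F not (not a and a), F ((not c and (not a or b)) and not a)):
        F not (not a and a): α-rule — add T not a, T a.
        × closes — contains both a and not a.
  branch 2 (add F not c, F (a or not b)):
    F (a or not b): α-rule — add F a, F not b.
    T (not (not a and a) iff ((not c and (not a or b)) and not a)): β-rule — branch into T not (not a and a), T ((not c and (not a or b)) and not a)  //  F not (not a and a), F ((not c and (not a or b)) and not a).
      branch 2.1 (add T not (not a and a), T ((not c and (not a or b)) and not a)):
        T ((not c and (not a or b)) and not a): α-rule — add T (not c and (not a or b)), T not a.
        T (not c and (not a or b)): α-rule — add T not c, T (not a or b).
        × closes — contains both c and not c.
      branch 2.2 (add F not (not a and a), F ((not c and (not a or b)) and not a)):
        F not (not a and a): α-rule — add T not a, T a.
        × closes — contains both a and not a.
6 branches closed, 1 open.
Each open branch fixes some atoms; the unmentioned ones are free. Counting distinct full assignments: branch {a=F, b=F, c=F} (none free) contributes 1 new. Total: 1.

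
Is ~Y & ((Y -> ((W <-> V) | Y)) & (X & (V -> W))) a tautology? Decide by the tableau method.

Assume the negation and expand:
Initial set: {~(~Y & ((Y -> ((W <-> V) | Y)) & (X & (V -> W))))}.
~(~Y & ((Y -> ((W <-> V) | Y)) & (X & (V -> W)))): β-rule — branch into ~~Y  //  ~((Y -> ((W <-> V) | Y)) & (X & (V -> W))).
  branch 1 (add ~~Y):
    ○ open, literals {Y=1}.
  branch 2 (add ~((Y -> ((W <-> V) | Y)) & (X & (V -> W)))):
    ~((Y -> ((W <-> V) | Y)) & (X & (V -> W))): β-rule — branch into ~(Y -> ((W <-> V) | Y))  //  ~(X & (V -> W)).
      branch 2.1 (add ~(Y -> ((W <-> V) | Y))):
        ~(Y -> ((W <-> V) | Y)): α-rule — add Y, ~((W <-> V) | Y).
        ~((W <-> V) | Y): α-rule — add ~(W <-> V), ~Y.
        × closes — contains both Y and ~Y.
      branch 2.2 (add ~(X & (V -> W))):
        ~(X & (V -> W)): β-rule — branch into ~X  //  ~(V -> W).
          branch 2.2.1 (add ~X):
            ○ open, literals {X=0}.
          branch 2.2.2 (add ~(V -> W)):
            ~(V -> W): α-rule — add V, ~W.
            ○ open, literals {V=1, W=0}.
1 branch closed, 3 open.
An open branch gives a countermodel: Y=1 (unmentioned atoms arbitrary); under it the original formula is false.

Not valid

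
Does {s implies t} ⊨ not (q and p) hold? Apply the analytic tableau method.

No

Initial set: {(s implies t); not not (q and p)}.
not not (q and p): α-rule — add q, p.
(s implies t): β-rule — branch into not s  //  t.
  branch 1 (add not s):
    ○ open, literals {p=1, q=1, s=0}.
  branch 2 (add t):
    ○ open, literals {p=1, q=1, t=1}.
0 branches closed, 2 open.
An open branch gives a countermodel: p=1, q=1, s=0 (unmentioned atoms arbitrary); the premises hold there but the conclusion fails.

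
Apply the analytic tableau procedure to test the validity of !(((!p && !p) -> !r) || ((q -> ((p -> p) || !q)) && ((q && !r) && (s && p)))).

Not valid

Assume the negation and expand:
Initial set: {!!(((!p && !p) -> !r) || ((q -> ((p -> p) || !q)) && ((q && !r) && (s && p))))}.
!!(((!p && !p) -> !r) || ((q -> ((p -> p) || !q)) && ((q && !r) && (s && p)))): β-rule — branch into ((!p && !p) -> !r)  //  ((q -> ((p -> p) || !q)) && ((q && !r) && (s && p))).
  branch 1 (add ((!p && !p) -> !r)):
    ((!p && !p) -> !r): β-rule — branch into !(!p && !p)  //  !r.
      branch 1.1 (add !(!p && !p)):
        !(!p && !p): β-rule — branch into !!p  //  !!p.
          branch 1.1.1 (add !!p):
            ○ open, literals {p=true}.
          branch 1.1.2 (add !!p):
            ○ open, literals {p=true}.
      branch 1.2 (add !r):
        ○ open, literals {r=false}.
  branch 2 (add ((q -> ((p -> p) || !q)) && ((q && !r) && (s && p)))):
    ((q -> ((p -> p) || !q)) && ((q && !r) && (s && p))): α-rule — add (q -> ((p -> p) || !q)), ((q && !r) && (s && p)).
    ((q && !r) && (s && p)): α-rule — add (q && !r), (s && p).
    (q && !r): α-rule — add q, !r.
    (s && p): α-rule — add s, p.
    (q -> ((p -> p) || !q)): β-rule — branch into !q  //  ((p -> p) || !q).
      branch 2.1 (add !q):
        × closes — contains both q and !q.
      branch 2.2 (add ((p -> p) || !q)):
        ((p -> p) || !q): β-rule — branch into (p -> p)  //  !q.
          branch 2.2.1 (add (p -> p)):
            (p -> p): β-rule — branch into !p  //  p.
              branch 2.2.1.1 (add !p):
                × closes — contains both p and !p.
              branch 2.2.1.2 (add p):
                ○ open, literals {p=true, q=true, r=false, s=true}.
          branch 2.2.2 (add !q):
            × closes — contains both q and !q.
3 branches closed, 4 open.
An open branch gives a countermodel: p=true (unmentioned atoms arbitrary); under it the original formula is false.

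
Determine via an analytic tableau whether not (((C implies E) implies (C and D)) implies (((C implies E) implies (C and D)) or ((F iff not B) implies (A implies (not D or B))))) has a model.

Unsatisfiable

Initial set: {not (((C implies E) implies (C and D)) implies (((C implies E) implies (C and D)) or ((F iff not B) implies (A implies (not D or B)))))}.
not (((C implies E) implies (C and D)) implies (((C implies E) implies (C and D)) or ((F iff not B) implies (A implies (not D or B))))): α-rule — add ((C implies E) implies (C and D)), not (((C implies E) implies (C and D)) or ((F iff not B) implies (A implies (not D or B)))).
not (((C implies E) implies (C and D)) or ((F iff not B) implies (A implies (not D or B)))): α-rule — add not ((C implies E) implies (C and D)), not ((F iff not B) implies (A implies (not D or B))).
not ((C implies E) implies (C and D)): α-rule — add (C implies E), not (C and D).
not ((F iff not B) implies (A implies (not D or B))): α-rule — add (F iff not B), not (A implies (not D or B)).
not (A implies (not D or B)): α-rule — add A, not (not D or B).
not (not D or B): α-rule — add not not D, not B.
((C implies E) implies (C and D)): β-rule — branch into not (C implies E)  //  (C and D).
  branch 1 (add not (C implies E)):
    not (C implies E): α-rule — add C, not E.
    (C implies E): β-rule — branch into not C  //  E.
      branch 1.1 (add not C):
        × closes — contains both C and not C.
      branch 1.2 (add E):
        × closes — contains both E and not E.
  branch 2 (add (C and D)):
    (C and D): α-rule — add C, D.
    (C implies E): β-rule — branch into not C  //  E.
      branch 2.1 (add not C):
        × closes — contains both C and not C.
      branch 2.2 (add E):
        not (C and D): β-rule — branch into not C  //  not D.
          branch 2.2.1 (add not C):
            × closes — contains both C and not C.
          branch 2.2.2 (add not D):
            × closes — contains both D and not D.
All 5 branches close.
Every branch closed; the formula is unsatisfiable.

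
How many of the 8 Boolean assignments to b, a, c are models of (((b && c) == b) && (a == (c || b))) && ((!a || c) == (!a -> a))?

2

Initial set: {((((b && c) == b) && (a == (c || b))) && ((!a || c) == (!a -> a)))}.
((((b && c) == b) && (a == (c || b))) && ((!a || c) == (!a -> a))): α-rule — add (((b && c) == b) && (a == (c || b))), ((!a || c) == (!a -> a)).
(((b && c) == b) && (a == (c || b))): α-rule — add ((b && c) == b), (a == (c || b)).
((!a || c) == (!a -> a)): β-rule — branch into (!a || c), (!a -> a)  //  !(!a || c), !(!a -> a).
  branch 1 (add (!a || c), (!a -> a)):
    ((b && c) == b): β-rule — branch into (b && c), b  //  !(b && c), !b.
      branch 1.1 (add (b && c), b):
        (b && c): α-rule — add b, c.
        (a == (c || b)): β-rule — branch into a, (c || b)  //  !a, !(c || b).
          branch 1.1.1 (add a, (c || b)):
            (!a || c): β-rule — branch into !a  //  c.
              branch 1.1.1.1 (add !a):
                × closes — contains both a and !a.
              branch 1.1.1.2 (add c):
                (!a -> a): β-rule — branch into !!a  //  a.
                  branch 1.1.1.2.1 (add !!a):
                    (c || b): β-rule — branch into c  //  b.
                      branch 1.1.1.2.1.1 (add c):
                        ○ open, literals {a=1, b=1, c=1}.
                      branch 1.1.1.2.1.2 (add b):
                        ○ open, literals {a=1, b=1, c=1}.
                  branch 1.1.1.2.2 (add a):
                    (c || b): β-rule — branch into c  //  b.
                      branch 1.1.1.2.2.1 (add c):
                        ○ open, literals {a=1, b=1, c=1}.
                      branch 1.1.1.2.2.2 (add b):
                        ○ open, literals {a=1, b=1, c=1}.
          branch 1.1.2 (add !a, !(c || b)):
            !(c || b): α-rule — add !c, !b.
            × closes — contains both c and !c.
      branch 1.2 (add !(b && c), !b):
        (a == (c || b)): β-rule — branch into a, (c || b)  //  !a, !(c || b).
          branch 1.2.1 (add a, (c || b)):
            (!a || c): β-rule — branch into !a  //  c.
              branch 1.2.1.1 (add !a):
                × closes — contains both a and !a.
              branch 1.2.1.2 (add c):
                (!a -> a): β-rule — branch into !!a  //  a.
                  branch 1.2.1.2.1 (add !!a):
                    !(b && c): β-rule — branch into !b  //  !c.
                      branch 1.2.1.2.1.1 (add !b):
                        (c || b): β-rule — branch into c  //  b.
                          branch 1.2.1.2.1.1.1 (add c):
                            ○ open, literals {a=1, b=0, c=1}.
                          branch 1.2.1.2.1.1.2 (add b):
                            × closes — contains both b and !b.
                      branch 1.2.1.2.1.2 (add !c):
                        × closes — contains both c and !c.
                  branch 1.2.1.2.2 (add a):
                    !(b && c): β-rule — branch into !b  //  !c.
                      branch 1.2.1.2.2.1 (add !b):
                        (c || b): β-rule — branch into c  //  b.
                          branch 1.2.1.2.2.1.1 (add c):
                            ○ open, literals {a=1, b=0, c=1}.
                          branch 1.2.1.2.2.1.2 (add b):
                            × closes — contains both b and !b.
                      branch 1.2.1.2.2.2 (add !c):
                        × closes — contains both c and !c.
          branch 1.2.2 (add !a, !(c || b)):
            !(c || b): α-rule — add !c, !b.
            (!a || c): β-rule — branch into !a  //  c.
              branch 1.2.2.1 (add !a):
                (!a -> a): β-rule — branch into !!a  //  a.
                  branch 1.2.2.1.1 (add !!a):
                    × closes — contains both a and !a.
                  branch 1.2.2.1.2 (add a):
                    × closes — contains both a and !a.
              branch 1.2.2.2 (add c):
                × closes — contains both c and !c.
  branch 2 (add !(!a || c), !(!a -> a)):
    !(!a || c): α-rule — add !!a, !c.
    !(!a -> a): α-rule — add !a, !a.
    × closes — contains both a and !a.
11 branches closed, 6 open.
Each open branch fixes some atoms; the unmentioned ones are free. Counting distinct full assignments: branch {a=1, b=1, c=1} (none free) contributes 1 new; branch {a=1, b=1, c=1} (none free) contributes 0 new; branch {a=1, b=1, c=1} (none free) contributes 0 new; branch {a=1, b=1, c=1} (none free) contributes 0 new; branch {a=1, b=0, c=1} (none free) contributes 1 new; branch {a=1, b=0, c=1} (none free) contributes 0 new. Total: 2.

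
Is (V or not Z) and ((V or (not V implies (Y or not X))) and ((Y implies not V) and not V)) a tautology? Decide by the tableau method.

Assume the negation and expand:
Initial set: {not ((V or not Z) and ((V or (not V implies (Y or not X))) and ((Y implies not V) and not V)))}.
not ((V or not Z) and ((V or (not V implies (Y or not X))) and ((Y implies not V) and not V))): β-rule — branch into not (V or not Z)  //  not ((V or (not V implies (Y or not X))) and ((Y implies not V) and not V)).
  branch 1 (add not (V or not Z)):
    not (V or not Z): α-rule — add not V, not not Z.
    ○ open, literals {V=false, Z=true}.
  branch 2 (add not ((V or (not V implies (Y or not X))) and ((Y implies not V) and not V))):
    not ((V or (not V implies (Y or not X))) and ((Y implies not V) and not V)): β-rule — branch into not (V or (not V implies (Y or not X)))  //  not ((Y implies not V) and not V).
      branch 2.1 (add not (V or (not V implies (Y or not X)))):
        not (V or (not V implies (Y or not X))): α-rule — add not V, not (not V implies (Y or not X)).
        not (not V implies (Y or not X)): α-rule — add not V, not (Y or not X).
        not (Y or not X): α-rule — add not Y, not not X.
        ○ open, literals {V=false, X=true, Y=false}.
      branch 2.2 (add not ((Y implies not V) and not V)):
        not ((Y implies not V) and not V): β-rule — branch into not (Y implies not V)  //  not not V.
          branch 2.2.1 (add not (Y implies not V)):
            not (Y implies not V): α-rule — add Y, not not V.
            ○ open, literals {V=true, Y=true}.
          branch 2.2.2 (add not not V):
            ○ open, literals {V=true}.
0 branches closed, 4 open.
An open branch gives a countermodel: V=false, Z=true (unmentioned atoms arbitrary); under it the original formula is false.

Not valid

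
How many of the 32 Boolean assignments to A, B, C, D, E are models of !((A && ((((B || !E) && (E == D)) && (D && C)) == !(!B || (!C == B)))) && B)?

Initial set: {!((A && ((((B || !E) && (E == D)) && (D && C)) == !(!B || (!C == B)))) && B)}.
!((A && ((((B || !E) && (E == D)) && (D && C)) == !(!B || (!C == B)))) && B): β-rule — branch into !(A && ((((B || !E) && (E == D)) && (D && C)) == !(!B || (!C == B))))  //  !B.
  branch 1 (add !(A && ((((B || !E) && (E == D)) && (D && C)) == !(!B || (!C == B))))):
    !(A && ((((B || !E) && (E == D)) && (D && C)) == !(!B || (!C == B)))): β-rule — branch into !A  //  !((((B || !E) && (E == D)) && (D && C)) == !(!B || (!C == B))).
      branch 1.1 (add !A):
        ○ open, literals {A=0}.
      branch 1.2 (add !((((B || !E) && (E == D)) && (D && C)) == !(!B || (!C == B)))):
        !((((B || !E) && (E == D)) && (D && C)) == !(!B || (!C == B))): β-rule — branch into (((B || !E) && (E == D)) && (D && C)), !!(!B || (!C == B))  //  !(((B || !E) && (E == D)) && (D && C)), !(!B || (!C == B)).
          branch 1.2.1 (add (((B || !E) && (E == D)) && (D && C)), !!(!B || (!C == B))):
            (((B || !E) && (E == D)) && (D && C)): α-rule — add ((B || !E) && (E == D)), (D && C).
            ((B || !E) && (E == D)): α-rule — add (B || !E), (E == D).
            (D && C): α-rule — add D, C.
            !!(!B || (!C == B)): β-rule — branch into !B  //  (!C == B).
              branch 1.2.1.1 (add !B):
                (B || !E): β-rule — branch into B  //  !E.
                  branch 1.2.1.1.1 (add B):
                    × closes — contains both B and !B.
                  branch 1.2.1.1.2 (add !E):
                    (E == D): β-rule — branch into E, D  //  !E, !D.
                      branch 1.2.1.1.2.1 (add E, D):
                        × closes — contains both E and !E.
                      branch 1.2.1.1.2.2 (add !E, !D):
                        × closes — contains both D and !D.
              branch 1.2.1.2 (add (!C == B)):
                (B || !E): β-rule — branch into B  //  !E.
                  branch 1.2.1.2.1 (add B):
                    (E == D): β-rule — branch into E, D  //  !E, !D.
                      branch 1.2.1.2.1.1 (add E, D):
                        (!C == B): β-rule — branch into !C, B  //  !!C, !B.
                          branch 1.2.1.2.1.1.1 (add !C, B):
                            × closes — contains both C and !C.
                          branch 1.2.1.2.1.1.2 (add !!C, !B):
                            × closes — contains both B and !B.
                      branch 1.2.1.2.1.2 (add !E, !D):
                        × closes — contains both D and !D.
                  branch 1.2.1.2.2 (add !E):
                    (E == D): β-rule — branch into E, D  //  !E, !D.
                      branch 1.2.1.2.2.1 (add E, D):
                        × closes — contains both E and !E.
                      branch 1.2.1.2.2.2 (add !E, !D):
                        × closes — contains both D and !D.
          branch 1.2.2 (add !(((B || !E) && (E == D)) && (D && C)), !(!B || (!C == B))):
            !(!B || (!C == B)): α-rule — add !!B, !(!C == B).
            !(((B || !E) && (E == D)) && (D && C)): β-rule — branch into !((B || !E) && (E == D))  //  !(D && C).
              branch 1.2.2.1 (add !((B || !E) && (E == D))):
                !(!C == B): β-rule — branch into !C, !B  //  !!C, B.
                  branch 1.2.2.1.1 (add !C, !B):
                    × closes — contains both B and !B.
                  branch 1.2.2.1.2 (add !!C, B):
                    !((B || !E) && (E == D)): β-rule — branch into !(B || !E)  //  !(E == D).
                      branch 1.2.2.1.2.1 (add !(B || !E)):
                        !(B || !E): α-rule — add !B, !!E.
                        × closes — contains both B and !B.
                      branch 1.2.2.1.2.2 (add !(E == D)):
                        !(E == D): β-rule — branch into E, !D  //  !E, D.
                          branch 1.2.2.1.2.2.1 (add E, !D):
                            ○ open, literals {B=1, C=1, D=0, E=1}.
                          branch 1.2.2.1.2.2.2 (add !E, D):
                            ○ open, literals {B=1, C=1, D=1, E=0}.
              branch 1.2.2.2 (add !(D && C)):
                !(!C == B): β-rule — branch into !C, !B  //  !!C, B.
                  branch 1.2.2.2.1 (add !C, !B):
                    × closes — contains both B and !B.
                  branch 1.2.2.2.2 (add !!C, B):
                    !(D && C): β-rule — branch into !D  //  !C.
                      branch 1.2.2.2.2.1 (add !D):
                        ○ open, literals {B=1, C=1, D=0}.
                      branch 1.2.2.2.2.2 (add !C):
                        × closes — contains both C and !C.
  branch 2 (add !B):
    ○ open, literals {B=0}.
12 branches closed, 5 open.
Each open branch fixes some atoms; the unmentioned ones are free. Counting distinct full assignments: branch {A=0} (B, C, D, E) contributes 16 new; branch {B=1, C=1, D=0, E=1} (A) contributes 1 new; branch {B=1, C=1, D=1, E=0} (A) contributes 1 new; branch {B=1, C=1, D=0} (A, E) contributes 1 new; branch {B=0} (A, C, D, E) contributes 8 new. Total: 27.

27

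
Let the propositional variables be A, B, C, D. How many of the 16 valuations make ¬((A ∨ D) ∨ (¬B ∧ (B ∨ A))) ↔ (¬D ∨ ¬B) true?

8

Initial set: {(¬((A ∨ D) ∨ (¬B ∧ (B ∨ A))) ↔ (¬D ∨ ¬B))}.
(¬((A ∨ D) ∨ (¬B ∧ (B ∨ A))) ↔ (¬D ∨ ¬B)): β-rule — branch into ¬((A ∨ D) ∨ (¬B ∧ (B ∨ A))), (¬D ∨ ¬B)  //  ¬¬((A ∨ D) ∨ (¬B ∧ (B ∨ A))), ¬(¬D ∨ ¬B).
  branch 1 (add ¬((A ∨ D) ∨ (¬B ∧ (B ∨ A))), (¬D ∨ ¬B)):
    ¬((A ∨ D) ∨ (¬B ∧ (B ∨ A))): α-rule — add ¬(A ∨ D), ¬(¬B ∧ (B ∨ A)).
    ¬(A ∨ D): α-rule — add ¬A, ¬D.
    (¬D ∨ ¬B): β-rule — branch into ¬D  //  ¬B.
      branch 1.1 (add ¬D):
        ¬(¬B ∧ (B ∨ A)): β-rule — branch into ¬¬B  //  ¬(B ∨ A).
          branch 1.1.1 (add ¬¬B):
            ○ open, literals {A=0, B=1, D=0}.
          branch 1.1.2 (add ¬(B ∨ A)):
            ¬(B ∨ A): α-rule — add ¬B, ¬A.
            ○ open, literals {A=0, B=0, D=0}.
      branch 1.2 (add ¬B):
        ¬(¬B ∧ (B ∨ A)): β-rule — branch into ¬¬B  //  ¬(B ∨ A).
          branch 1.2.1 (add ¬¬B):
            × closes — contains both B and ¬B.
          branch 1.2.2 (add ¬(B ∨ A)):
            ¬(B ∨ A): α-rule — add ¬B, ¬A.
            ○ open, literals {A=0, B=0, D=0}.
  branch 2 (add ¬¬((A ∨ D) ∨ (¬B ∧ (B ∨ A))), ¬(¬D ∨ ¬B)):
    ¬(¬D ∨ ¬B): α-rule — add ¬¬D, ¬¬B.
    ¬¬((A ∨ D) ∨ (¬B ∧ (B ∨ A))): β-rule — branch into (A ∨ D)  //  (¬B ∧ (B ∨ A)).
      branch 2.1 (add (A ∨ D)):
        (A ∨ D): β-rule — branch into A  //  D.
          branch 2.1.1 (add A):
            ○ open, literals {A=1, B=1, D=1}.
          branch 2.1.2 (add D):
            ○ open, literals {B=1, D=1}.
      branch 2.2 (add (¬B ∧ (B ∨ A))):
        (¬B ∧ (B ∨ A)): α-rule — add ¬B, (B ∨ A).
        × closes — contains both B and ¬B.
2 branches closed, 5 open.
Each open branch fixes some atoms; the unmentioned ones are free. Counting distinct full assignments: branch {A=0, B=1, D=0} (C) contributes 2 new; branch {A=0, B=0, D=0} (C) contributes 2 new; branch {A=0, B=0, D=0} (C) contributes 0 new; branch {A=1, B=1, D=1} (C) contributes 2 new; branch {B=1, D=1} (A, C) contributes 2 new. Total: 8.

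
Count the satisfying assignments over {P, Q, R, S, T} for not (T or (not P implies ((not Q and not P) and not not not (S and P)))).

Initial set: {not (T or (not P implies ((not Q and not P) and not not not (S and P))))}.
not (T or (not P implies ((not Q and not P) and not not not (S and P)))): α-rule — add not T, not (not P implies ((not Q and not P) and not not not (S and P))).
not (not P implies ((not Q and not P) and not not not (S and P))): α-rule — add not P, not ((not Q and not P) and not not not (S and P)).
not ((not Q and not P) and not not not (S and P)): β-rule — branch into not (not Q and not P)  //  not not not not (S and P).
  branch 1 (add not (not Q and not P)):
    not (not Q and not P): β-rule — branch into not not Q  //  not not P.
      branch 1.1 (add not not Q):
        ○ open, literals {P=0, Q=1, T=0}.
      branch 1.2 (add not not P):
        × closes — contains both P and not P.
  branch 2 (add not not not not (S and P)):
    not not not not (S and P): drop double negation, giving not not (S and P).
    not not (S and P): α-rule — add S, P.
    × closes — contains both P and not P.
2 branches closed, 1 open.
Each open branch fixes some atoms; the unmentioned ones are free. Counting distinct full assignments: branch {P=0, Q=1, T=0} (R, S) contributes 4 new. Total: 4.

4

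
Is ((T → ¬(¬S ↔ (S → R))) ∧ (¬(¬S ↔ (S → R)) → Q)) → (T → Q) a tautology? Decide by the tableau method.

Valid

Assume the negation and expand:
Initial set: {F (((T → ¬(¬S ↔ (S → R))) ∧ (¬(¬S ↔ (S → R)) → Q)) → (T → Q))}.
F (((T → ¬(¬S ↔ (S → R))) ∧ (¬(¬S ↔ (S → R)) → Q)) → (T → Q)): α-rule — add T ((T → ¬(¬S ↔ (S → R))) ∧ (¬(¬S ↔ (S → R)) → Q)), F (T → Q).
T ((T → ¬(¬S ↔ (S → R))) ∧ (¬(¬S ↔ (S → R)) → Q)): α-rule — add T (T → ¬(¬S ↔ (S → R))), T (¬(¬S ↔ (S → R)) → Q).
F (T → Q): α-rule — add T T, F Q.
T (T → ¬(¬S ↔ (S → R))): β-rule — branch into F T  //  T ¬(¬S ↔ (S → R)).
  branch 1 (add F T):
    × closes — contains both T and ¬T.
  branch 2 (add T ¬(¬S ↔ (S → R))):
    T (¬(¬S ↔ (S → R)) → Q): β-rule — branch into F ¬(¬S ↔ (S → R))  //  T Q.
      branch 2.1 (add F ¬(¬S ↔ (S → R))):
        T ¬(¬S ↔ (S → R)): β-rule — branch into T ¬S, F (S → R)  //  F ¬S, T (S → R).
          branch 2.1.1 (add T ¬S, F (S → R)):
            F (S → R): α-rule — add T S, F R.
            × closes — contains both S and ¬S.
          branch 2.1.2 (add F ¬S, T (S → R)):
            F ¬(¬S ↔ (S → R)): β-rule — branch into T ¬S, T (S → R)  //  F ¬S, F (S → R).
              branch 2.1.2.1 (add T ¬S, T (S → R)):
                × closes — contains both S and ¬S.
              branch 2.1.2.2 (add F ¬S, F (S → R)):
                F (S → R): α-rule — add T S, F R.
                T (S → R): β-rule — branch into F S  //  T R.
                  branch 2.1.2.2.1 (add F S):
                    × closes — contains both S and ¬S.
                  branch 2.1.2.2.2 (add T R):
                    × closes — contains both R and ¬R.
      branch 2.2 (add T Q):
        × closes — contains both Q and ¬Q.
All 6 branches close.
Every branch closed, so the negation is unsatisfiable and the formula is valid.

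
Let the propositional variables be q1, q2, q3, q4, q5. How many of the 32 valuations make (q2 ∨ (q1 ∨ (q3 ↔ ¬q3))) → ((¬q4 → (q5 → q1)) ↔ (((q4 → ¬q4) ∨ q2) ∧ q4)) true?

Initial set: {T ((q2 ∨ (q1 ∨ (q3 ↔ ¬q3))) → ((¬q4 → (q5 → q1)) ↔ (((q4 → ¬q4) ∨ q2) ∧ q4)))}.
T ((q2 ∨ (q1 ∨ (q3 ↔ ¬q3))) → ((¬q4 → (q5 → q1)) ↔ (((q4 → ¬q4) ∨ q2) ∧ q4))): β-rule — branch into F (q2 ∨ (q1 ∨ (q3 ↔ ¬q3)))  //  T ((¬q4 → (q5 → q1)) ↔ (((q4 → ¬q4) ∨ q2) ∧ q4)).
  branch 1 (add F (q2 ∨ (q1 ∨ (q3 ↔ ¬q3)))):
    F (q2 ∨ (q1 ∨ (q3 ↔ ¬q3))): α-rule — add F q2, F (q1 ∨ (q3 ↔ ¬q3)).
    F (q1 ∨ (q3 ↔ ¬q3)): α-rule — add F q1, F (q3 ↔ ¬q3).
    F (q3 ↔ ¬q3): β-rule — branch into T q3, F ¬q3  //  F q3, T ¬q3.
      branch 1.1 (add T q3, F ¬q3):
        ○ open, literals {q1=F, q2=F, q3=T}.
      branch 1.2 (add F q3, T ¬q3):
        ○ open, literals {q1=F, q2=F, q3=F}.
  branch 2 (add T ((¬q4 → (q5 → q1)) ↔ (((q4 → ¬q4) ∨ q2) ∧ q4))):
    T ((¬q4 → (q5 → q1)) ↔ (((q4 → ¬q4) ∨ q2) ∧ q4)): β-rule — branch into T (¬q4 → (q5 → q1)), T (((q4 → ¬q4) ∨ q2) ∧ q4)  //  F (¬q4 → (q5 → q1)), F (((q4 → ¬q4) ∨ q2) ∧ q4).
      branch 2.1 (add T (¬q4 → (q5 → q1)), T (((q4 → ¬q4) ∨ q2) ∧ q4)):
        T (((q4 → ¬q4) ∨ q2) ∧ q4): α-rule — add T ((q4 → ¬q4) ∨ q2), T q4.
        T (¬q4 → (q5 → q1)): β-rule — branch into F ¬q4  //  T (q5 → q1).
          branch 2.1.1 (add F ¬q4):
            T ((q4 → ¬q4) ∨ q2): β-rule — branch into T (q4 → ¬q4)  //  T q2.
              branch 2.1.1.1 (add T (q4 → ¬q4)):
                T (q4 → ¬q4): β-rule — branch into F q4  //  T ¬q4.
                  branch 2.1.1.1.1 (add F q4):
                    × closes — contains both q4 and ¬q4.
                  branch 2.1.1.1.2 (add T ¬q4):
                    × closes — contains both q4 and ¬q4.
              branch 2.1.1.2 (add T q2):
                ○ open, literals {q2=T, q4=T}.
          branch 2.1.2 (add T (q5 → q1)):
            T ((q4 → ¬q4) ∨ q2): β-rule — branch into T (q4 → ¬q4)  //  T q2.
              branch 2.1.2.1 (add T (q4 → ¬q4)):
                T (q5 → q1): β-rule — branch into F q5  //  T q1.
                  branch 2.1.2.1.1 (add F q5):
                    T (q4 → ¬q4): β-rule — branch into F q4  //  T ¬q4.
                      branch 2.1.2.1.1.1 (add F q4):
                        × closes — contains both q4 and ¬q4.
                      branch 2.1.2.1.1.2 (add T ¬q4):
                        × closes — contains both q4 and ¬q4.
                  branch 2.1.2.1.2 (add T q1):
                    T (q4 → ¬q4): β-rule — branch into F q4  //  T ¬q4.
                      branch 2.1.2.1.2.1 (add F q4):
                        × closes — contains both q4 and ¬q4.
                      branch 2.1.2.1.2.2 (add T ¬q4):
                        × closes — contains both q4 and ¬q4.
              branch 2.1.2.2 (add T q2):
                T (q5 → q1): β-rule — branch into F q5  //  T q1.
                  branch 2.1.2.2.1 (add F q5):
                    ○ open, literals {q2=T, q4=T, q5=F}.
                  branch 2.1.2.2.2 (add T q1):
                    ○ open, literals {q1=T, q2=T, q4=T}.
      branch 2.2 (add F (¬q4 → (q5 → q1)), F (((q4 → ¬q4) ∨ q2) ∧ q4)):
        F (¬q4 → (q5 → q1)): α-rule — add T ¬q4, F (q5 → q1).
        F (q5 → q1): α-rule — add T q5, F q1.
        F (((q4 → ¬q4) ∨ q2) ∧ q4): β-rule — branch into F ((q4 → ¬q4) ∨ q2)  //  F q4.
          branch 2.2.1 (add F ((q4 → ¬q4) ∨ q2)):
            F ((q4 → ¬q4) ∨ q2): α-rule — add F (q4 → ¬q4), F q2.
            F (q4 → ¬q4): α-rule — add T q4, F ¬q4.
            × closes — contains both q4 and ¬q4.
          branch 2.2.2 (add F q4):
            ○ open, literals {q1=F, q4=F, q5=T}.
7 branches closed, 6 open.
Each open branch fixes some atoms; the unmentioned ones are free. Counting distinct full assignments: branch {q1=F, q2=F, q3=T} (q4, q5) contributes 4 new; branch {q1=F, q2=F, q3=F} (q4, q5) contributes 4 new; branch {q2=T, q4=T} (q1, q3, q5) contributes 8 new; branch {q2=T, q4=T, q5=F} (q1, q3) contributes 0 new; branch {q1=T, q2=T, q4=T} (q3, q5) contributes 0 new; branch {q1=F, q4=F, q5=T} (q2, q3) contributes 2 new. Total: 18.

18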